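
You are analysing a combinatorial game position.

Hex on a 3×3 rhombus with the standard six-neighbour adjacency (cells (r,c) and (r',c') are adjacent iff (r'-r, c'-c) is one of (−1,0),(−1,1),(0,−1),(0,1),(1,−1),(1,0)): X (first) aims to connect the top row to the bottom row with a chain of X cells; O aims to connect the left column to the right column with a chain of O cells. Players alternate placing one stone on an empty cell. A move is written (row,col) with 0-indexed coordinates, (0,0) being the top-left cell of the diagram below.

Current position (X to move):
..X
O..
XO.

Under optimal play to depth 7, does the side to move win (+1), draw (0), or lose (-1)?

value(..X/O../XO., X) = +1

[..X/O../XO.] X move#1: (0,0):-1/X.X/O../XO., (0,1):-1/.XX/O../XO., (1,1):+1/..X/OX./XO.*, (1,2):+1/..X/O.X/XO., (2,2):+1/..X/O../XOX
[..X/OX./XO.] end (terminal -1, O#2); searched ..X/O../XO. to 7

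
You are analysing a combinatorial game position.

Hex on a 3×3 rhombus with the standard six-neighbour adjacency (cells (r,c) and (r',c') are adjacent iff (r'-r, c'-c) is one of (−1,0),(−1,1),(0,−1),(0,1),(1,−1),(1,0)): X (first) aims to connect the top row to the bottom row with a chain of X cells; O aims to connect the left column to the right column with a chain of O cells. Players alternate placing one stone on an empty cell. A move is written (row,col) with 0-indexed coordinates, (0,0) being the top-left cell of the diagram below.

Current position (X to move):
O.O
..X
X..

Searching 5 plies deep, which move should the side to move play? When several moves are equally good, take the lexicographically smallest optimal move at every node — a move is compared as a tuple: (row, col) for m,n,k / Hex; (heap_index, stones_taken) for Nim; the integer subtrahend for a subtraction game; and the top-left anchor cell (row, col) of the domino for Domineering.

[O.O/..X/X..] X move#1: (0,1):+1/OXO/..X/X..*, (1,0):-1/O.O/X.X/X.., (1,1):-1/O.O/.XX/X.., (2,1):-1/O.O/..X/XX., (2,2):-1/O.O/..X/X.X
[OXO/..X/X..] O move#2: (1,0):-1/OXO/O.X/X..*, (1,1):-1/OXO/.OX/X.., (2,1):-1/OXO/..X/XO., (2,2):-1/OXO/..X/X.O
[OXO/O.X/X..] X move#3: (1,1):+1/OXO/OXX/X..*, (2,1):-1/OXO/O.X/XX., (2,2):-1/OXO/O.X/X.X
[OXO/OXX/X..] end (terminal -1, O#4); searched O.O/..X/X.. to 5

X's best at [O.O/..X/X..]: (0,1)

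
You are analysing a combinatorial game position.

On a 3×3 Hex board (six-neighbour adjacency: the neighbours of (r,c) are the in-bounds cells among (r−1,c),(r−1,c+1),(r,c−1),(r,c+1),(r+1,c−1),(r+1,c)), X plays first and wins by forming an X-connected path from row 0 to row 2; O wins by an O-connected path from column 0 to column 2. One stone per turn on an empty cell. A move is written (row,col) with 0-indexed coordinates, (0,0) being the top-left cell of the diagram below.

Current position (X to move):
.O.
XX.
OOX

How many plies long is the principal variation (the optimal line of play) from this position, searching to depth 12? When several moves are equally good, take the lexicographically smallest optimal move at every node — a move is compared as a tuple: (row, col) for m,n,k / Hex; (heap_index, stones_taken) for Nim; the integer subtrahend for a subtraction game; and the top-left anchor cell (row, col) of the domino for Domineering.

PV length from [.O./XX./OOX]: 3 plies

ply 1, X at .O./XX./OOX | (0,0)=-1→XO./XX./OOX; (0,2)=-1→.OX/XX./OOX; (1,2)=+1→.O./XXX/OOX*
ply 2, O at .O./XXX/OOX | (0,0)=-1→OO./XXX/OOX*; (0,2)=-1→.OO/XXX/OOX
ply 3, X at OO./XXX/OOX | (0,2)=+1→OOX/XXX/OOX*
ply 4: OOX/XXX/OOX is terminal -1 (O); from .O./XX./OOX depth 12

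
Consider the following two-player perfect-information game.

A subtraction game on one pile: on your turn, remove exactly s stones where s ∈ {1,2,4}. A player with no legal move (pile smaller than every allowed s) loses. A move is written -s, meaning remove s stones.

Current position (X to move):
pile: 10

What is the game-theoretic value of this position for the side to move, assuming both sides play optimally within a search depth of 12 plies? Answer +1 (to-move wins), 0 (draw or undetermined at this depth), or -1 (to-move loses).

p1 X@[10]: -1[9]+1* -2[8]-1 -4[6]+1
p2 O@[9]: -1[8]-1* -2[7]-1 -4[5]-1
p3 X@[8]: -1[7]-1 -2[6]+1* -4[4]-1
p4 O@[6]: -1[5]-1* -2[4]-1 -4[2]-1
p5 X@[5]: -1[4]-1 -2[3]+1* -4[1]-1
p6 O@[3]: -1[2]-1* -2[1]-1
p7 X@[2]: -1[1]-1 -2[0]+1*
p8 O@[0] terminal -1; root [10] d12

value(10, X) = +1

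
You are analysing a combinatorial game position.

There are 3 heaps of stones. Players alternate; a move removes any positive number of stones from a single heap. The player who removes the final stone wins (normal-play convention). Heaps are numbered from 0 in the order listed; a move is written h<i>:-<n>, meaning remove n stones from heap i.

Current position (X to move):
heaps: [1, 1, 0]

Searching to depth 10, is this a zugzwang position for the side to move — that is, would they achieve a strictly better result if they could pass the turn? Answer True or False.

ply 1, X at (1,1,0) | h0:-1=-1→(0,1,0)*; h1:-1=-1→(1,0,0)
ply 2, O at (0,1,0) | h1:-1=+1→(0,0,0)*
ply 3: (0,0,0) is terminal -1 (X); from (1,1,0) depth 10
pass branch (O moves first from the same position):
  | ply 1, O at (1,1,0) | h0:-1=-1→(0,1,0)*; h1:-1=-1→(1,0,0)
  | ply 2, X at (0,1,0) | h1:-1=+1→(0,0,0)*
  | ply 3: (0,0,0) is terminal -1 (O); from (1,1,0) depth 10
X moving scores -1; X passing scores +1

zugzwang((1,1,0), X) = True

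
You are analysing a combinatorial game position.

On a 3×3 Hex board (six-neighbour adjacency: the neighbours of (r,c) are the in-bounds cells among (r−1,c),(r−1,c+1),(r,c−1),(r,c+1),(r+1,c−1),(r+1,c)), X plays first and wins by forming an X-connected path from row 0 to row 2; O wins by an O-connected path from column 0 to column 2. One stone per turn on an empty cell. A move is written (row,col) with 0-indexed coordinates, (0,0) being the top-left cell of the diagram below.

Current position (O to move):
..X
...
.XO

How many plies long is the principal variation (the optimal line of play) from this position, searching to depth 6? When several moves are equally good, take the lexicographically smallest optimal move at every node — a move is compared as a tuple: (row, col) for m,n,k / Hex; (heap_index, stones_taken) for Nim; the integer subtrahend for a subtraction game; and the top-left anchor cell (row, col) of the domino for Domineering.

[..X/.../.XO] O move#1: (0,0):-1/O.X/.../.XO*, (0,1):-1/.OX/.../.XO, (1,0):-1/..X/O../.XO, (1,1):-1/..X/.O./.XO, (1,2):-1/..X/..O/.XO, (2,0):-1/..X/.../OXO
[O.X/.../.XO] X move#2: (0,1):+1/OXX/.../.XO*, (1,0):+1/O.X/X../.XO, (1,1):+1/O.X/.X./.XO, (1,2):+1/O.X/..X/.XO, (2,0):+1/O.X/.../XXO
[OXX/.../.XO] O move#3: (1,0):-1/OXX/O../.XO*, (1,1):-1/OXX/.O./.XO, (1,2):-1/OXX/..O/.XO, (2,0):-1/OXX/.../OXO
[OXX/O../.XO] X move#4: (1,1):+1/OXX/OX./.XO*, (1,2):+1/OXX/O.X/.XO, (2,0):+1/OXX/O../XXO
[OXX/OX./.XO] end (terminal -1, O#5); searched ..X/.../.XO to 6

PV length from [..X/.../.XO]: 4 plies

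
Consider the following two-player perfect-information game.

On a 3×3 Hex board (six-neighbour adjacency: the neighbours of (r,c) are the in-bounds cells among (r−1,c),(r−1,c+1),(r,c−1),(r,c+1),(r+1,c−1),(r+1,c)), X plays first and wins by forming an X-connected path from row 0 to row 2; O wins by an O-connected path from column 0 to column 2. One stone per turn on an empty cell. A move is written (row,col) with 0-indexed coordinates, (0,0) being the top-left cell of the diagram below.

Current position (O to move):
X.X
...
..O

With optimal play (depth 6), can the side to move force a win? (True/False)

p1 O@[X.X/.../..O]: (0,1)[XOX/.../..O]-1 (1,0)[X.X/O../..O]-1 (1,1)[X.X/.O./..O]+1* (1,2)[X.X/..O/..O]-1 (2,0)[X.X/.../O.O]-1 (2,1)[X.X/.../.OO]-1
p2 X@[X.X/.O./..O]: (0,1)[XXX/.O./..O]-1* (1,0)[X.X/XO./..O]-1 (1,2)[X.X/.OX/..O]-1 (2,0)[X.X/.O./X.O]-1 (2,1)[X.X/.O./.XO]-1
p3 O@[XXX/.O./..O]: (1,0)[XXX/OO./..O]+1* (1,2)[XXX/.OO/..O]+1 (2,0)[XXX/.O./O.O]+1 (2,1)[XXX/.O./.OO]+1
p4 X@[XXX/OO./..O]: (1,2)[XXX/OOX/..O]-1* (2,0)[XXX/OO./X.O]-1 (2,1)[XXX/OO./.XO]-1
p5 O@[XXX/OOX/..O]: (2,0)[XXX/OOX/O.O]-1 (2,1)[XXX/OOX/.OO]+1*
p6 X@[XXX/OOX/.OO] terminal -1; root [X.X/.../..O] d6

O winning at [X.X/.../..O]: True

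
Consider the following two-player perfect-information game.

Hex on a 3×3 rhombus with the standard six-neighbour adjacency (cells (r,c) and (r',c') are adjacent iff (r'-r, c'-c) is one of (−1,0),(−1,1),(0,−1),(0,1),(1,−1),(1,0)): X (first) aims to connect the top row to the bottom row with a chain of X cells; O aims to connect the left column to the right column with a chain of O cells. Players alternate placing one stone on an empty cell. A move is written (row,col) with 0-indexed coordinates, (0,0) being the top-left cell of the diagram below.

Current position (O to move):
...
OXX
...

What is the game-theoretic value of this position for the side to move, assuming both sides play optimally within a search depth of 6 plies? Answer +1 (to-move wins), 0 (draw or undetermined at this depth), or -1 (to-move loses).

[.../OXX/...] O move#1: (0,0):-1/O../OXX/...*, (0,1):-1/.O./OXX/..., (0,2):-1/..O/OXX/..., (2,0):-1/.../OXX/O.., (2,1):-1/.../OXX/.O., (2,2):-1/.../OXX/..O
[O../OXX/...] X move#2: (0,1):+1/OX./OXX/...*, (0,2):+1/O.X/OXX/..., (2,0):+1/O../OXX/X.., (2,1):+1/O../OXX/.X., (2,2):+1/O../OXX/..X
[OX./OXX/...] O move#3: (0,2):-1/OXO/OXX/...*, (2,0):-1/OX./OXX/O.., (2,1):-1/OX./OXX/.O., (2,2):-1/OX./OXX/..O
[OXO/OXX/...] X move#4: (2,0):+1/OXO/OXX/X..*, (2,1):+1/OXO/OXX/.X., (2,2):+1/OXO/OXX/..X
[OXO/OXX/X..] end (terminal -1, O#5); searched .../OXX/... to 6

value(.../OXX/..., O) = -1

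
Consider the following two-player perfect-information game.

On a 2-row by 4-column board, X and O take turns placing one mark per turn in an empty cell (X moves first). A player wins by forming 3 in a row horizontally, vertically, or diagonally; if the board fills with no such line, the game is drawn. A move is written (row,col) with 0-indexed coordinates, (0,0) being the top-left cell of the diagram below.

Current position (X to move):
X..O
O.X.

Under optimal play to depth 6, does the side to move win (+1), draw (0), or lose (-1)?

[X..O/O.X.] X move#1: (0,1):+0/XX.O/O.X.*, (0,2):+0/X.XO/O.X., (1,1):+0/X..O/OXX., (1,3):+0/X..O/O.XX
[XX.O/O.X.] O move#2: (0,2):+0/XXOO/O.X.*, (1,1):-1/XX.O/OOX., (1,3):-1/XX.O/O.XO
[XXOO/O.X.] X move#3: (1,1):+0/XXOO/OXX.*, (1,3):+0/XXOO/O.XX
[XXOO/OXX.] O move#4: (1,3):+0/XXOO/OXXO*
[XXOO/OXXO] end (terminal +0, X#5); searched X..O/O.X. to 6

value(X..O/O.X., X) = 0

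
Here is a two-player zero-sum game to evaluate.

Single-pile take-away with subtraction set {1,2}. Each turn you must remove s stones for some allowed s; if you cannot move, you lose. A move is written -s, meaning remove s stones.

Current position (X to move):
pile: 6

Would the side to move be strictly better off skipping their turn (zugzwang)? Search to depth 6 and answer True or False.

p1 X@[6]: -1[5]-1* -2[4]-1
p2 O@[5]: -1[4]-1 -2[3]+1*
p3 X@[3]: -1[2]-1* -2[1]-1
p4 O@[2]: -1[1]-1 -2[0]+1*
p5 X@[0] terminal -1; root [6] d6
pass branch (O moves first from the same position):
  | p1 O@[6]: -1[5]-1* -2[4]-1
  | p2 X@[5]: -1[4]-1 -2[3]+1*
  | p3 O@[3]: -1[2]-1* -2[1]-1
  | p4 X@[2]: -1[1]-1 -2[0]+1*
  | p5 O@[0] terminal -1; root [6] d6
X moving scores -1; X passing scores +1

zugzwang(6, X) = True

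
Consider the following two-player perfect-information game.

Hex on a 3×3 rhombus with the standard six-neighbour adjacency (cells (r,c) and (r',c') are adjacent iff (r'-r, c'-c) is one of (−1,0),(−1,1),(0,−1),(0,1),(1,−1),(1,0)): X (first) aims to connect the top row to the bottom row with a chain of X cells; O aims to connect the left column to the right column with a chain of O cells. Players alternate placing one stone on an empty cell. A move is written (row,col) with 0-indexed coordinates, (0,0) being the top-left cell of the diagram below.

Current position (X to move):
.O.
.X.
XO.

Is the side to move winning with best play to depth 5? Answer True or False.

[.O./.X./XO.] X move#1: (0,0):+1/XO./.X./XO.*, (0,2):+1/.OX/.X./XO., (1,0):+1/.O./XX./XO., (1,2):-1/.O./.XX/XO., (2,2):-1/.O./.X./XOX
[XO./.X./XO.] O move#2: (0,2):-1/XOO/.X./XO.*, (1,0):-1/XO./OX./XO., (1,2):-1/XO./.XO/XO., (2,2):-1/XO./.X./XOO
[XOO/.X./XO.] X move#3: (1,0):+1/XOO/XX./XO.*, (1,2):-1/XOO/.XX/XO., (2,2):-1/XOO/.X./XOX
[XOO/XX./XO.] end (terminal -1, O#4); searched .O./.X./XO. to 5

X winning at [.O./.X./XO.]: True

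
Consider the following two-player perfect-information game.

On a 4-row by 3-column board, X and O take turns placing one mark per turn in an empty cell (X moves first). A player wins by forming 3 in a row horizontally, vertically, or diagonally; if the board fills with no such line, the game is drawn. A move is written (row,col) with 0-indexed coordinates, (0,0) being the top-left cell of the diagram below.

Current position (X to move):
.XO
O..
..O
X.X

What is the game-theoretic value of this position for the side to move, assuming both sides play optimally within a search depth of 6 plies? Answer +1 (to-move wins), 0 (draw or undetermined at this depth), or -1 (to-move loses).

value(.XO/O../..O/X.X, X) = +1

ply 1, X at .XO/O../..O/X.X | (0,0)=-1→XXO/O../..O/X.X; (1,1)=-1→.XO/OX./..O/X.X; (1,2)=+1→.XO/O.X/..O/X.X*; (2,0)=-1→.XO/O../X.O/X.X; (2,1)=-1→.XO/O../.XO/X.X; (3,1)=+1→.XO/O../..O/XXX
ply 2, O at .XO/O.X/..O/X.X | (0,0)=-1→OXO/O.X/..O/X.X*; (1,1)=-1→.XO/OOX/..O/X.X; (2,0)=-1→.XO/O.X/O.O/X.X; (2,1)=-1→.XO/O.X/.OO/X.X; (3,1)=-1→.XO/O.X/..O/XOX
ply 3, X at OXO/O.X/..O/X.X | (1,1)=-1→OXO/OXX/..O/X.X; (2,0)=-1→OXO/O.X/X.O/X.X; (2,1)=+1→OXO/O.X/.XO/X.X*; (3,1)=+1→OXO/O.X/..O/XXX
ply 4: OXO/O.X/.XO/X.X is terminal -1 (O); from .XO/O../..O/X.X depth 6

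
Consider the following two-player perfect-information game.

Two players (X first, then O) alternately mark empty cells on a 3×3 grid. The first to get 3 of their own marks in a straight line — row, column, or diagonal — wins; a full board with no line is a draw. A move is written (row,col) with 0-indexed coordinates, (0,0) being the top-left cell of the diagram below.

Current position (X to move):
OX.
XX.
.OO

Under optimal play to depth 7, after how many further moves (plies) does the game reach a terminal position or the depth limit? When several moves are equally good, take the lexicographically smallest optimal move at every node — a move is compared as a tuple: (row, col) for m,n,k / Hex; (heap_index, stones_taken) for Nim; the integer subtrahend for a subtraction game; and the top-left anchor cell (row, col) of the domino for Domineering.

[OX./XX./.OO] X move#1: (0,2):-1/OXX/XX./.OO, (1,2):+1/OX./XXX/.OO*, (2,0):+1/OX./XX./XOO
[OX./XXX/.OO] end (terminal -1, O#2); searched OX./XX./.OO to 7

PV length from [OX./XX./.OO]: 1 ply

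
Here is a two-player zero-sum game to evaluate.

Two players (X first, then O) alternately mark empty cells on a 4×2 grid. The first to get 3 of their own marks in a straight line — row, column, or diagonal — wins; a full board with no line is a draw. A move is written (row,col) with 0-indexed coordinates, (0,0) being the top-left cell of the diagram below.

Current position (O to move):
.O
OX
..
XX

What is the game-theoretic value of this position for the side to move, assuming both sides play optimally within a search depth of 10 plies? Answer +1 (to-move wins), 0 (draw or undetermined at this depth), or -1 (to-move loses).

[.O/OX/../XX] O move#1: (0,0):-1/OO/OX/../XX, (2,0):-1/.O/OX/O./XX, (2,1):+0/.O/OX/.O/XX*
[.O/OX/.O/XX] X move#2: (0,0):+0/XO/OX/.O/XX*, (2,0):+0/.O/OX/XO/XX
[XO/OX/.O/XX] O move#3: (2,0):+0/XO/OX/OO/XX*
[XO/OX/OO/XX] end (terminal +0, X#4); searched .O/OX/../XX to 10

value(.O/OX/../XX, O) = 0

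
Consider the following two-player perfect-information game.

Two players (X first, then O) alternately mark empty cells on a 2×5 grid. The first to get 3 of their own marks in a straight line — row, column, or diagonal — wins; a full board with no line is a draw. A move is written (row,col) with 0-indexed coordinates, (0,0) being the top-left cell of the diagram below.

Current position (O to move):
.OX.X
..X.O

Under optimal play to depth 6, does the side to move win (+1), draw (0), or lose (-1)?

p1 O@[.OX.X/..X.O]: (0,0)[OOX.X/..X.O]-1* (0,3)[.OXOX/..X.O]-1 (1,0)[.OX.X/O.X.O]-1 (1,1)[.OX.X/.OX.O]-1 (1,3)[.OX.X/..XOO]-1
p2 X@[OOX.X/..X.O]: (0,3)[OOXXX/..X.O]+1* (1,0)[OOX.X/X.X.O]+1 (1,1)[OOX.X/.XX.O]+1 (1,3)[OOX.X/..XXO]+1
p3 O@[OOXXX/..X.O] terminal -1; root [.OX.X/..X.O] d6

value(.OX.X/..X.O, O) = -1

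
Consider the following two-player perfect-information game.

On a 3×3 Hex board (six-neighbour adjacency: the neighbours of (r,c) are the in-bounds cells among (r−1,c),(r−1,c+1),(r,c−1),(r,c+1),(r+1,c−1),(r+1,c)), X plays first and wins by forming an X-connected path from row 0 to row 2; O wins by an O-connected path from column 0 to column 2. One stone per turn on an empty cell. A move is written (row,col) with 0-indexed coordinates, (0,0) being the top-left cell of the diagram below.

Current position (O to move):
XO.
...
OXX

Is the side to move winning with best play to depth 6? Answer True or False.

O winning at [XO./.../OXX]: True

p1 O@[XO./.../OXX]: (0,2)[XOO/.../OXX]+1* (1,0)[XO./O../OXX]-1 (1,1)[XO./.O./OXX]+1 (1,2)[XO./..O/OXX]-1
p2 X@[XOO/.../OXX]: (1,0)[XOO/X../OXX]-1* (1,1)[XOO/.X./OXX]-1 (1,2)[XOO/..X/OXX]-1
p3 O@[XOO/X../OXX]: (1,1)[XOO/XO./OXX]+1* (1,2)[XOO/X.O/OXX]-1
p4 X@[XOO/XO./OXX] terminal -1; root [XO./.../OXX] d6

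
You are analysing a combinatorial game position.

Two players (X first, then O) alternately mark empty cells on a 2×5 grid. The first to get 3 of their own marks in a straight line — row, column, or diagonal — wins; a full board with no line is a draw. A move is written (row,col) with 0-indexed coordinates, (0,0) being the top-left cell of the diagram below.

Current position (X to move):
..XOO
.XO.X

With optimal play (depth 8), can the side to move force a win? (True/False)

p1 X@[..XOO/.XO.X]: (0,0)[X.XOO/.XO.X]+0* (0,1)[.XXOO/.XO.X]+0 (1,0)[..XOO/XXO.X]+0 (1,3)[..XOO/.XOXX]+0
p2 O@[X.XOO/.XO.X]: (0,1)[XOXOO/.XO.X]+0* (1,0)[X.XOO/OXO.X]-1 (1,3)[X.XOO/.XOOX]-1
p3 X@[XOXOO/.XO.X]: (1,0)[XOXOO/XXO.X]+0* (1,3)[XOXOO/.XOXX]+0
p4 O@[XOXOO/XXO.X]: (1,3)[XOXOO/XXOOX]+0*
p5 X@[XOXOO/XXOOX] terminal +0; root [..XOO/.XO.X] d8

X winning at [..XOO/.XO.X]: False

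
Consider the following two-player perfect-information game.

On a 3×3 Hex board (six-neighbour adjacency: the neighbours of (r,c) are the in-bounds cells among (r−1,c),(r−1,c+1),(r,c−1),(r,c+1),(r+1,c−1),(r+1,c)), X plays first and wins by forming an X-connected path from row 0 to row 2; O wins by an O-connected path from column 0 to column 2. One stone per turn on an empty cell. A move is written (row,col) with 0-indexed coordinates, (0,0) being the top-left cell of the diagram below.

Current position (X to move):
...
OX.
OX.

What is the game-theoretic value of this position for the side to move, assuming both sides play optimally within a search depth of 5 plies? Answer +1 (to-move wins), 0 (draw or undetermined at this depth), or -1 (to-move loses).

p1 X@[.../OX./OX.]: (0,0)[X../OX./OX.]+1* (0,1)[.X./OX./OX.]+1 (0,2)[..X/OX./OX.]+1 (1,2)[.../OXX/OX.]+1 (2,2)[.../OX./OXX]+1
p2 O@[X../OX./OX.]: (0,1)[XO./OX./OX.]-1* (0,2)[X.O/OX./OX.]-1 (1,2)[X../OXO/OX.]-1 (2,2)[X../OX./OXO]-1
p3 X@[XO./OX./OX.]: (0,2)[XOX/OX./OX.]+1* (1,2)[XO./OXX/OX.]-1 (2,2)[XO./OX./OXX]-1
p4 O@[XOX/OX./OX.] terminal -1; root [.../OX./OX.] d5

value(.../OX./OX., X) = +1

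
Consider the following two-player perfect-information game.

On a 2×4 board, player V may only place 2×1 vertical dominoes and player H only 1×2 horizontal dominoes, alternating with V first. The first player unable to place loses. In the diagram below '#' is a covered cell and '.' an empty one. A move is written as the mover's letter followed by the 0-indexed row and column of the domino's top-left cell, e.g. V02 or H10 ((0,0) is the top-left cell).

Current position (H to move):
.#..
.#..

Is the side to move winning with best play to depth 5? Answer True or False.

H winning at [.#../.#..]: True

[.#../.#..] H move#1: H02:+1/.###/.#..*, H12:+1/.#../.###
[.###/.#..] V move#2: V00:-1/####/##..*
[####/##..] H move#3: H12:+1/####/####*
[####/####] end (terminal -1, V#4); searched .#../.#.. to 5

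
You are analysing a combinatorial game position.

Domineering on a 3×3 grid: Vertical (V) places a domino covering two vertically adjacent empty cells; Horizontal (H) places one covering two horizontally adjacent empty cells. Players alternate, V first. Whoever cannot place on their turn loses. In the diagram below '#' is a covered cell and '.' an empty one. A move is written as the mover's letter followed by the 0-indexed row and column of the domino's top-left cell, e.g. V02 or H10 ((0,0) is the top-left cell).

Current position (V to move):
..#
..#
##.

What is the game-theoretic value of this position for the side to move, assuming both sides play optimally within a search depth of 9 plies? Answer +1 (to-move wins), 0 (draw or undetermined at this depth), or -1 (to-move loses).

value(..#/..#/##., V) = +1

p1 V@[..#/..#/##.]: V00[#.#/#.#/##.]+1* V01[.##/.##/##.]+1
p2 H@[#.#/#.#/##.] terminal -1; root [..#/..#/##.] d9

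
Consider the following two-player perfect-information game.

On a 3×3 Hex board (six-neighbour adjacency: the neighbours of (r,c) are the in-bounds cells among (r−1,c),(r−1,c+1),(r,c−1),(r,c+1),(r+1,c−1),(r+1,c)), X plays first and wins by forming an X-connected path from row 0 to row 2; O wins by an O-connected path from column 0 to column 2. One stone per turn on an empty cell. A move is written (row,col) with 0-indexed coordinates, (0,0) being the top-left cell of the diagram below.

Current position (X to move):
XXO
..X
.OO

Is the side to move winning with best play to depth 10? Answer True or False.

p1 X@[XXO/..X/.OO]: (1,0)[XXO/X.X/.OO]-1 (1,1)[XXO/.XX/.OO]-1 (2,0)[XXO/..X/XOO]+1*
p2 O@[XXO/..X/XOO]: (1,0)[XXO/O.X/XOO]-1* (1,1)[XXO/.OX/XOO]-1
p3 X@[XXO/O.X/XOO]: (1,1)[XXO/OXX/XOO]+1*
p4 O@[XXO/OXX/XOO] terminal -1; root [XXO/..X/.OO] d10

X winning at [XXO/..X/.OO]: True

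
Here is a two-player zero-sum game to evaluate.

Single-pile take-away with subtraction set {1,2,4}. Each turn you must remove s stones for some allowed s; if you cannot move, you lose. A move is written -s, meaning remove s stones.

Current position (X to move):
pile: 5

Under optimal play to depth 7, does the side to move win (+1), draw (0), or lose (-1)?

value(5, X) = +1

[5] X move#1: -1:-1/4, -2:+1/3*, -4:-1/1
[3] O move#2: -1:-1/2*, -2:-1/1
[2] X move#3: -1:-1/1, -2:+1/0*
[0] end (terminal -1, O#4); searched 5 to 7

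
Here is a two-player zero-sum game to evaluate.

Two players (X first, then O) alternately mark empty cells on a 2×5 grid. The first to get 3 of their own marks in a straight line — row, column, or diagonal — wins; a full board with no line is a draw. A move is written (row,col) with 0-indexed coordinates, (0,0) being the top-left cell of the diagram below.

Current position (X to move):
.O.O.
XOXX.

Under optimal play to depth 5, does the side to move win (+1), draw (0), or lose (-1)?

value(.O.O./XOXX., X) = +1

p1 X@[.O.O./XOXX.]: (0,0)[XO.O./XOXX.]-1 (0,2)[.OXO./XOXX.]+0 (0,4)[.O.OX/XOXX.]-1 (1,4)[.O.O./XOXXX]+1*
p2 O@[.O.O./XOXXX] terminal -1; root [.O.O./XOXX.] d5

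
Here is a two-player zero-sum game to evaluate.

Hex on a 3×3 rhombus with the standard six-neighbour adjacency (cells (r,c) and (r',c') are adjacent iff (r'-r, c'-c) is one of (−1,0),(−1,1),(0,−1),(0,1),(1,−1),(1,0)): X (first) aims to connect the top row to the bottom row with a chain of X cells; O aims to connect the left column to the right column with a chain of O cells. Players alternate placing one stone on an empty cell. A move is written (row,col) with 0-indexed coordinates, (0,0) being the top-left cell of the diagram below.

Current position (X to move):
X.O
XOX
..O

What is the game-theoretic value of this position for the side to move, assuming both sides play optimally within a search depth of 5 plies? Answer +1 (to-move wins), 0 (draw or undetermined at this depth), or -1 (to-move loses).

value(X.O/XOX/..O, X) = +1

p1 X@[X.O/XOX/..O]: (0,1)[XXO/XOX/..O]-1 (2,0)[X.O/XOX/X.O]+1* (2,1)[X.O/XOX/.XO]-1
p2 O@[X.O/XOX/X.O] terminal -1; root [X.O/XOX/..O] d5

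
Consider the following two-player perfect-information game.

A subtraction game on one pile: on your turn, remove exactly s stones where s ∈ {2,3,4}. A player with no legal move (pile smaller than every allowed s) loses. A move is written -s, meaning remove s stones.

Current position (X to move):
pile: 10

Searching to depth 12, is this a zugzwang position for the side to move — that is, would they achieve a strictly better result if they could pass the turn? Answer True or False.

p1 X@[10]: -2[8]-1 -3[7]+1* -4[6]+1
p2 O@[7]: -2[5]-1* -3[4]-1 -4[3]-1
p3 X@[5]: -2[3]-1 -3[2]-1 -4[1]+1*
p4 O@[1] terminal -1; root [10] d12
if X skipped the turn, O would face:
~ p1 O@[10]: -2[8]-1 -3[7]+1* -4[6]+1
~ p2 X@[7]: -2[5]-1* -3[4]-1 -4[3]-1
~ p3 O@[5]: -2[3]-1 -3[2]-1 -4[1]+1*
~ p4 X@[1] terminal -1; root [10] d12
compare (X): move=+1 vs pass=-1

zugzwang(10, X) = False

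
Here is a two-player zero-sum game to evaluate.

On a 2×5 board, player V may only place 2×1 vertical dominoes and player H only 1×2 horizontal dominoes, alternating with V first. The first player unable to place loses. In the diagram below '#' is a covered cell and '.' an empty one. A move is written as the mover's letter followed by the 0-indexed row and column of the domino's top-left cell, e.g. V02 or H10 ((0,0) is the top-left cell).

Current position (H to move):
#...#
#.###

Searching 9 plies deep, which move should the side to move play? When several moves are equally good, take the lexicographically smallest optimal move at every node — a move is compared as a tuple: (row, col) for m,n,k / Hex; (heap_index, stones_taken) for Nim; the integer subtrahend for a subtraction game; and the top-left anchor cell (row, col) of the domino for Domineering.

H's best at [#...#/#.###]: H01

[#...#/#.###] H move#1: H01:+1/###.#/#.###*, H02:-1/#.###/#.###
[###.#/#.###] end (terminal -1, V#2); searched #...#/#.### to 9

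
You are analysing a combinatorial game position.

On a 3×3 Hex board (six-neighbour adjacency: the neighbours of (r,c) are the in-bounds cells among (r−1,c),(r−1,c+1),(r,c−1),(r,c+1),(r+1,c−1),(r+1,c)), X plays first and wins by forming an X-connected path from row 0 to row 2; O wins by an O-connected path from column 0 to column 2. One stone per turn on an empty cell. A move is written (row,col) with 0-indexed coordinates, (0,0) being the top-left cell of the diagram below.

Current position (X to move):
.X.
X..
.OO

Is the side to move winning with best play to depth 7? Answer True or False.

ply 1, X at .X./X../.OO | (0,0)=-1→XX./X../.OO; (0,2)=-1→.XX/X../.OO; (1,1)=-1→.X./XX./.OO; (1,2)=-1→.X./X.X/.OO; (2,0)=+1→.X./X../XOO*
ply 2: .X./X../XOO is terminal -1 (O); from .X./X../.OO depth 7

X winning at [.X./X../.OO]: True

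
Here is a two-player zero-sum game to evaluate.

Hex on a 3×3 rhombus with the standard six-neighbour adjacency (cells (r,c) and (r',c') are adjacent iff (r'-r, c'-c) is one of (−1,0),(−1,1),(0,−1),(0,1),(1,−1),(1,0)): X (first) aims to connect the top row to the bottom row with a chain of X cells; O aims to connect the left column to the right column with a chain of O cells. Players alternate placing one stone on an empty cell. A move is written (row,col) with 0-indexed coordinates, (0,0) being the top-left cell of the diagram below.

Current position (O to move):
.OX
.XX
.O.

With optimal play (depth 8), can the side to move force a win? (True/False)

O winning at [.OX/.XX/.O.]: False

ply 1, O at .OX/.XX/.O. | (0,0)=-1→OOX/.XX/.O.*; (1,0)=-1→.OX/OXX/.O.; (2,0)=-1→.OX/.XX/OO.; (2,2)=-1→.OX/.XX/.OO
ply 2, X at OOX/.XX/.O. | (1,0)=+1→OOX/XXX/.O.*; (2,0)=+1→OOX/.XX/XO.; (2,2)=+1→OOX/.XX/.OX
ply 3, O at OOX/XXX/.O. | (2,0)=-1→OOX/XXX/OO.*; (2,2)=-1→OOX/XXX/.OO
ply 4, X at OOX/XXX/OO. | (2,2)=+1→OOX/XXX/OOX*
ply 5: OOX/XXX/OOX is terminal -1 (O); from .OX/.XX/.O. depth 8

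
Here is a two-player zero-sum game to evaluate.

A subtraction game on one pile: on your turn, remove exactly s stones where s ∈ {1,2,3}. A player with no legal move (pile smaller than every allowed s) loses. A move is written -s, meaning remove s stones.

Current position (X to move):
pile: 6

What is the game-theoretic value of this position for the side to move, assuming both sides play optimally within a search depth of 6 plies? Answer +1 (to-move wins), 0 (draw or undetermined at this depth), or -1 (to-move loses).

[6] X move#1: -1:-1/5, -2:+1/4*, -3:-1/3
[4] O move#2: -1:-1/3*, -2:-1/2, -3:-1/1
[3] X move#3: -1:-1/2, -2:-1/1, -3:+1/0*
[0] end (terminal -1, O#4); searched 6 to 6

value(6, X) = +1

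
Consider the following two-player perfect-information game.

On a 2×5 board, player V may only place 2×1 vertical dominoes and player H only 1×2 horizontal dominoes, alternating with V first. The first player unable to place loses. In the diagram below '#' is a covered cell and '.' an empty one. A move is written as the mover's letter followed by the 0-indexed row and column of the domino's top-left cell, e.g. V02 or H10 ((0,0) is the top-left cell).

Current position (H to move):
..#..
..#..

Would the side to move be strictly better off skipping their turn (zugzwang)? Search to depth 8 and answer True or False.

ply 1, H at ..#../..#.. | H00=-1→###../..#..*; H03=-1→..###/..#..; H10=-1→..#../###..; H13=-1→..#../..###
ply 2, V at ###../..#.. | V03=+1→####./..##.*; V04=+1→###.#/..#.#
ply 3, H at ####./..##. | H10=-1→####./####.*
ply 4, V at ####./####. | V04=+1→#####/#####*
ply 5: #####/##### is terminal -1 (H); from ..#../..#.. depth 8
suppose H passes — search the same position with V to move:
pass> ply 1, V at ..#../..#.. | V00=-1→#.#../#.#..*; V01=-1→.##../.##..; V03=-1→..##./..##.; V04=-1→..#.#/..#.#
pass> ply 2, H at #.#../#.#.. | H03=+1→#.###/#.#..*; H13=+1→#.#../#.###
pass> ply 3, V at #.###/#.#.. | V01=-1→#####/###..*
pass> ply 4, H at #####/###.. | H13=+1→#####/#####*
pass> ply 5: #####/##### is terminal -1 (V); from ..#../..#.. depth 8
for H: play -1, pass +1

zugzwang(..#../..#.., H) = True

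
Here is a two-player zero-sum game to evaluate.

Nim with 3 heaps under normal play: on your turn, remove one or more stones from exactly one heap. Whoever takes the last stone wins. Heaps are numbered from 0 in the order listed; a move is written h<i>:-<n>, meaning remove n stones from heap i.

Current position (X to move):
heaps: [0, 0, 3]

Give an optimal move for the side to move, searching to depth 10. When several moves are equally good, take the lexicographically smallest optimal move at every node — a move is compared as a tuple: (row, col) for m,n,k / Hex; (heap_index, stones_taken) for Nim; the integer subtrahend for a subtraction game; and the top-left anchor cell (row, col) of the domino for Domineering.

ply 1, X at (0,0,3) | h2:-1=-1→(0,0,2); h2:-2=-1→(0,0,1); h2:-3=+1→(0,0,0)*
ply 2: (0,0,0) is terminal -1 (O); from (0,0,3) depth 10

X's best at [(0,0,3)]: h2:-3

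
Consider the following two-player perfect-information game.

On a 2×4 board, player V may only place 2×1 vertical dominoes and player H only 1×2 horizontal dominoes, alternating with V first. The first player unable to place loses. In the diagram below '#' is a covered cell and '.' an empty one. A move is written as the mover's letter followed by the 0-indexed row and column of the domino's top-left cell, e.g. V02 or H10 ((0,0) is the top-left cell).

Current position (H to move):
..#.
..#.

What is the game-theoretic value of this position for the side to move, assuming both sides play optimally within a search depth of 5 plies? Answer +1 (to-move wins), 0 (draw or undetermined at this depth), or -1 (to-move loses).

value(..#./..#., H) = +1

ply 1, H at ..#./..#. | H00=+1→###./..#.*; H10=+1→..#./###.
ply 2, V at ###./..#. | V03=-1→####/..##*
ply 3, H at ####/..## | H10=+1→####/####*
ply 4: ####/#### is terminal -1 (V); from ..#./..#. depth 5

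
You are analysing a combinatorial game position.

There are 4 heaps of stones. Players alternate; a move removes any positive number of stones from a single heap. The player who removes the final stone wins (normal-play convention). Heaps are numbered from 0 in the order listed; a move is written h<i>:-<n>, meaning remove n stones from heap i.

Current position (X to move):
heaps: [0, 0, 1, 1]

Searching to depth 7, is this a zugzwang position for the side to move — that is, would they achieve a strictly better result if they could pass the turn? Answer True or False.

zugzwang((0,0,1,1), X) = True

ply 1, X at (0,0,1,1) | h2:-1=-1→(0,0,0,1)*; h3:-1=-1→(0,0,1,0)
ply 2, O at (0,0,0,1) | h3:-1=+1→(0,0,0,0)*
ply 3: (0,0,0,0) is terminal -1 (X); from (0,0,1,1) depth 7
pass branch (O moves first from the same position):
  | ply 1, O at (0,0,1,1) | h2:-1=-1→(0,0,0,1)*; h3:-1=-1→(0,0,1,0)
  | ply 2, X at (0,0,0,1) | h3:-1=+1→(0,0,0,0)*
  | ply 3: (0,0,0,0) is terminal -1 (O); from (0,0,1,1) depth 7
X moving scores -1; X passing scores +1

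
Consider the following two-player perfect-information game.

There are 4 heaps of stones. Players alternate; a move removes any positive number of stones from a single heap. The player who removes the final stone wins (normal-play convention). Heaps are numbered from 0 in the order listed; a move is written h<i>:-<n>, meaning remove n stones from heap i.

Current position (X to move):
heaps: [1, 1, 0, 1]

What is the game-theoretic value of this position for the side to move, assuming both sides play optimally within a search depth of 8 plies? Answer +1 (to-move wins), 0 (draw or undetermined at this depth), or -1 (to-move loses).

p1 X@[(1,1,0,1)]: h0:-1[(0,1,0,1)]+1* h1:-1[(1,0,0,1)]+1 h3:-1[(1,1,0,0)]+1
p2 O@[(0,1,0,1)]: h1:-1[(0,0,0,1)]-1* h3:-1[(0,1,0,0)]-1
p3 X@[(0,0,0,1)]: h3:-1[(0,0,0,0)]+1*
p4 O@[(0,0,0,0)] terminal -1; root [(1,1,0,1)] d8

value((1,1,0,1), X) = +1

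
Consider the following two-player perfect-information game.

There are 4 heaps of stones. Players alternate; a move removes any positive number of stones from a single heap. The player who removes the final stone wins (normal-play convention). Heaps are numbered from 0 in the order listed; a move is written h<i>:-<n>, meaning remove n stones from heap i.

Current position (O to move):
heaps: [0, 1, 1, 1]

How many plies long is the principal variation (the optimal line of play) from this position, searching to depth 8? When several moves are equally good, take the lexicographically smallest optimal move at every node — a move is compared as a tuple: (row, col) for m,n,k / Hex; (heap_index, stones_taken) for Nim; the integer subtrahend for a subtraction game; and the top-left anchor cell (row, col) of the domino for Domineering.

ply 1, O at (0,1,1,1) | h1:-1=+1→(0,0,1,1)*; h2:-1=+1→(0,1,0,1); h3:-1=+1→(0,1,1,0)
ply 2, X at (0,0,1,1) | h2:-1=-1→(0,0,0,1)*; h3:-1=-1→(0,0,1,0)
ply 3, O at (0,0,0,1) | h3:-1=+1→(0,0,0,0)*
ply 4: (0,0,0,0) is terminal -1 (X); from (0,1,1,1) depth 8

PV length from [(0,1,1,1)]: 3 plies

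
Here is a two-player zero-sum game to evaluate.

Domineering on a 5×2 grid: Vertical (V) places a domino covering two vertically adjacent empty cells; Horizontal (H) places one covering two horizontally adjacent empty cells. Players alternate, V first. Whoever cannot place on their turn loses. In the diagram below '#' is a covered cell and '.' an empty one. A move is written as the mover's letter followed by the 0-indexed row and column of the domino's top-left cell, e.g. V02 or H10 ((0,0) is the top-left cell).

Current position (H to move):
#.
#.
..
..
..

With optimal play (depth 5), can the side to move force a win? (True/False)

H winning at [#./#./../../..]: True

ply 1, H at #./#./../../.. | H20=-1→#./#./##/../..; H30=+1→#./#./../##/..*; H40=-1→#./#./../../##
ply 2, V at #./#./../##/.. | V01=-1→##/##/../##/..*; V11=-1→#./##/.#/##/..
ply 3, H at ##/##/../##/.. | H20=+1→##/##/##/##/..*; H40=+1→##/##/../##/##
ply 4: ##/##/##/##/.. is terminal -1 (V); from #./#./../../.. depth 5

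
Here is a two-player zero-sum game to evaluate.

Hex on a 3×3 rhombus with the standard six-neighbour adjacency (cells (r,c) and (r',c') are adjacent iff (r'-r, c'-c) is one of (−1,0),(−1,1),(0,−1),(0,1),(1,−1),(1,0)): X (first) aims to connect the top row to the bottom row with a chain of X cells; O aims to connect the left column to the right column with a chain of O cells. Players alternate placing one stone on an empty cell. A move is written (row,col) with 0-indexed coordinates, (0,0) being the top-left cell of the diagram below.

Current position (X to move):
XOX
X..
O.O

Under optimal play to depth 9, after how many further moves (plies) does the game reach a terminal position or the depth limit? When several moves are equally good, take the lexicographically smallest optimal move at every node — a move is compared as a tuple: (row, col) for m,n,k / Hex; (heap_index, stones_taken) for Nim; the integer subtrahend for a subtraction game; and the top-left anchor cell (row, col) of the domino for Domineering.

ply 1, X at XOX/X../O.O | (1,1)=-1→XOX/XX./O.O; (1,2)=-1→XOX/X.X/O.O; (2,1)=+1→XOX/X../OXO*
ply 2, O at XOX/X../OXO | (1,1)=-1→XOX/XO./OXO*; (1,2)=-1→XOX/X.O/OXO
ply 3, X at XOX/XO./OXO | (1,2)=+1→XOX/XOX/OXO*
ply 4: XOX/XOX/OXO is terminal -1 (O); from XOX/X../O.O depth 9

PV length from [XOX/X../O.O]: 3 plies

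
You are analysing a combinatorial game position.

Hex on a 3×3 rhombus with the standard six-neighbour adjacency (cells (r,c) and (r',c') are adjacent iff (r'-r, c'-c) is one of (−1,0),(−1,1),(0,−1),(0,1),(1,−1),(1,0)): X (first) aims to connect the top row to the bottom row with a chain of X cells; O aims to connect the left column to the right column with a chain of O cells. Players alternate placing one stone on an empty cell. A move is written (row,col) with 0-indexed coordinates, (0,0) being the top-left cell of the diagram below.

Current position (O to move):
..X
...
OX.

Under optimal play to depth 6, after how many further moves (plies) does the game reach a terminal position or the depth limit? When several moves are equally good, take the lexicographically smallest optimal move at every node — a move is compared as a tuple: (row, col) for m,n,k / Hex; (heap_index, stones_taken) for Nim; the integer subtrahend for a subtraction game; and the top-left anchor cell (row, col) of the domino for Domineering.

PV length from [..X/.../OX.]: 4 plies

p1 O@[..X/.../OX.]: (0,0)[O.X/.../OX.]-1* (0,1)[.OX/.../OX.]-1 (1,0)[..X/O../OX.]-1 (1,1)[..X/.O./OX.]-1 (1,2)[..X/..O/OX.]-1 (2,2)[..X/.../OXO]-1
p2 X@[O.X/.../OX.]: (0,1)[OXX/.../OX.]+1* (1,0)[O.X/X../OX.]+1 (1,1)[O.X/.X./OX.]+1 (1,2)[O.X/..X/OX.]+1 (2,2)[O.X/.../OXX]+1
p3 O@[OXX/.../OX.]: (1,0)[OXX/O../OX.]-1* (1,1)[OXX/.O./OX.]-1 (1,2)[OXX/..O/OX.]-1 (2,2)[OXX/.../OXO]-1
p4 X@[OXX/O../OX.]: (1,1)[OXX/OX./OX.]+1* (1,2)[OXX/O.X/OX.]+1 (2,2)[OXX/O../OXX]+1
p5 O@[OXX/OX./OX.] terminal -1; root [..X/.../OX.] d6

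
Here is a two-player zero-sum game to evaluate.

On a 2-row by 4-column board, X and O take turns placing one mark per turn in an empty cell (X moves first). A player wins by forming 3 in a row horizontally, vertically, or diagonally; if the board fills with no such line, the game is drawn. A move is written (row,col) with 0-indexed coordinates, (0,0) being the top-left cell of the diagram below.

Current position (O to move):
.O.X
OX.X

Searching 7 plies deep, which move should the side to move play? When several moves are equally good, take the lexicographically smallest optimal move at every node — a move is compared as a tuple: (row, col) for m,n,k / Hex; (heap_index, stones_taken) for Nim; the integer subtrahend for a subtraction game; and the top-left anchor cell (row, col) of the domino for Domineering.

p1 O@[.O.X/OX.X]: (0,0)[OO.X/OX.X]-1 (0,2)[.OOX/OX.X]-1 (1,2)[.O.X/OXOX]+0*
p2 X@[.O.X/OXOX]: (0,0)[XO.X/OXOX]+0* (0,2)[.OXX/OXOX]+0
p3 O@[XO.X/OXOX]: (0,2)[XOOX/OXOX]+0*
p4 X@[XOOX/OXOX] terminal +0; root [.O.X/OX.X] d7

O's best at [.O.X/OX.X]: (1,2)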